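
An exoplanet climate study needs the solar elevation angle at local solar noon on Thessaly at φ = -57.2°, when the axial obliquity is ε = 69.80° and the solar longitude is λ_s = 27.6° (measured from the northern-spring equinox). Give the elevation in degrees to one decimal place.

Solar declination: sin δ = sin ε · sin λ_s = sin 69.80° × sin 27.6° = 0.43480, so δ = +25.773°.
At local noon the hour angle is zero, so the zenith angle equals |φ − δ| = |-57.2° − (+25.773°)| = 82.973°.
Elevation = 90° − 82.973° = 7.0°.

7.0°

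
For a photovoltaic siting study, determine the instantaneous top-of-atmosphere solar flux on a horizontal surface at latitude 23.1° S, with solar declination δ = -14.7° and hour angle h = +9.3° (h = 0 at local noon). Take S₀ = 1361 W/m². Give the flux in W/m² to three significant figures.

1.33e+03 W/m²

cos θ_z = sin φ sin δ + cos φ cos δ cos h = 0.099559 + 0.878019 = 0.977578.
Flux = S₀ · cos θ_z = 1361 × 0.977578 = 1330 W/m².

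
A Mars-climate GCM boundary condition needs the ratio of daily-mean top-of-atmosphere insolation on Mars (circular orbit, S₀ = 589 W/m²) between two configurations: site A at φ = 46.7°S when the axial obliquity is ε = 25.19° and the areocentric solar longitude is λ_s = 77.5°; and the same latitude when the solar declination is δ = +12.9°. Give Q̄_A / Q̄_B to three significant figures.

— Configuration A (φ=-46.7°):
sin δ = sin 25.19° × sin 77.5° = 0.41553, so δ = +24.553°.
cos H₀ = −tan(-46.7°) tan(+24.553°) = 0.4848, H₀ = 1.0647 rad.
Bracket: H₀ sin φ sin δ + cos φ cos δ sin H₀ = 1.0647×-0.72777×0.41553 + 0.68582×0.90958×0.87463 = -0.321976 + 0.545601 = 0.223625.
Q̄ = (S₀/π) × [bracket] = (589/π) × 0.223625 = 41.926 W/m².
— Configuration B (φ=-46.7°):
cos H₀ = −tan(-46.7°) tan(+12.900°) = 0.2430, H₀ = 1.3253 rad.
Bracket: H₀ sin φ sin δ + cos φ cos δ sin H₀ = 1.3253×-0.72777×0.22325 + 0.68582×0.97476×0.97002 = -0.215328 + 0.648468 = 0.433140.
Q̄ = (S₀/π) × [bracket] = (589/π) × 0.433140 = 81.207 W/m².
Ratio Q̄_A / Q̄_B = 41.926 / 81.207 = 0.5163.

Q̄_A / Q̄_B ≈ 0.516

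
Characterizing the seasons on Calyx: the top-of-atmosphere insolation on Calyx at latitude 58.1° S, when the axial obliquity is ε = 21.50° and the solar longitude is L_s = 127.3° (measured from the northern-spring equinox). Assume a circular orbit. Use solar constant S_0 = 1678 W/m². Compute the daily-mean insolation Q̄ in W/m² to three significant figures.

Solar declination: sin δ = sin ε · sin L_s = sin 21.50° × sin 127.3° = 0.29154, so δ = +16.950°.
cos h₀ = −tan(-58.1°) tan(+16.950°) = 0.4897, h₀ = 1.0591 rad.
Bracket: h₀ sin ϕ sin δ + cos ϕ cos δ sin h₀ = 1.0591×-0.84897×0.29154 + 0.52844×0.95656×0.87192 = -0.262136 + 0.440742 = 0.178606.
Q̄ = (S_0/π) × [bracket] = (1678/π) × 0.178606 = 95.40 W/m².

Q̄ ≈ 95.4 W/m²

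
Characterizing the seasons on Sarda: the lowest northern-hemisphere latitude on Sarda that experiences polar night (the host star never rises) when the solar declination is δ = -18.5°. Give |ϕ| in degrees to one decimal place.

|ϕ| = 71.5°

Polar night requires cos h₀ = −tan ϕ tan δ ≥ 1, i.e. tan ϕ tan δ ≤ −1.
The boundary is |tan ϕ| · |tan δ| = 1, so |ϕ| = 90° − |δ| = 90° − 18.5° = 71.5° in the northern hemisphere.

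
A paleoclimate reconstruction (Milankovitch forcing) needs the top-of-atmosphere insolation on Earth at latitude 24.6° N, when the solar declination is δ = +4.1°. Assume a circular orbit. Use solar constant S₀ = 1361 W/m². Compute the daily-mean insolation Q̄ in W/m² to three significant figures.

cos H₀ = −tan(+24.6°) tan(+4.100°) = -0.0328, H₀ = 1.6036 rad.
Bracket: H₀ sin φ sin δ + cos φ cos δ sin H₀ = 1.6036×0.41628×0.07150 + 0.90924×0.99744×0.99946 = 0.047730 + 0.906423 = 0.954153.
Q̄ = (S₀/π) × [bracket] = (1361/π) × 0.954153 = 413.4 W/m².

Q̄ ≈ 413 W/m²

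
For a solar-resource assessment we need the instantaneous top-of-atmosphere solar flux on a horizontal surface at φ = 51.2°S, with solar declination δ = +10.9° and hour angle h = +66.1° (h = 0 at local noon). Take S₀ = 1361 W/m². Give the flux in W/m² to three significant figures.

cos θ_z = sin φ sin δ + cos φ cos δ cos h = -0.147369 + 0.249283 = 0.101914.
Flux = S₀ · cos θ_z = 1361 × 0.101914 = 138.7 W/m².

139 W/m²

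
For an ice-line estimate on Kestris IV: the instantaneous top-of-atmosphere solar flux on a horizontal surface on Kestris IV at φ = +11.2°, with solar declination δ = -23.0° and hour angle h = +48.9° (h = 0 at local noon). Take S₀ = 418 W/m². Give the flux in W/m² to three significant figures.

216 W/m²

cos θ_z = sin φ sin δ + cos φ cos δ cos h = -0.075893 + 0.593593 = 0.517700.
Flux = S₀ · cos θ_z = 418 × 0.517700 = 216.4 W/m².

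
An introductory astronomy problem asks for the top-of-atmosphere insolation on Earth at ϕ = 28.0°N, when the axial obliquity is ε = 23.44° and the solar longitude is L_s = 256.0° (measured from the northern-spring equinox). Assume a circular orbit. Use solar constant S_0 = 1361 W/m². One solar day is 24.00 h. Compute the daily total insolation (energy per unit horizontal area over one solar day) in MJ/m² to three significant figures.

20.6 MJ/m²

Solar declination: sin δ = sin ε · sin L_s = sin 23.44° × sin 256.0° = -0.38597, so δ = -22.704°.
cos h₀ = −tan(+28.0°) tan(-22.704°) = 0.2225, h₀ = 1.3465 rad.
Bracket: h₀ sin ϕ sin δ + cos ϕ cos δ sin h₀ = 1.3465×0.46947×-0.38597 + 0.88295×0.92251×0.97494 = -0.243988 + 0.794118 = 0.550130.
Q̄ = (S_0/π) × [bracket] = (1361/π) × 0.550130 = 238.33 W/m².
Daily total = Q̄ × 24.00 h × 3600 s/h = 238.33 × 24.00 × 3600 / 10⁶ = 20.59 MJ/m².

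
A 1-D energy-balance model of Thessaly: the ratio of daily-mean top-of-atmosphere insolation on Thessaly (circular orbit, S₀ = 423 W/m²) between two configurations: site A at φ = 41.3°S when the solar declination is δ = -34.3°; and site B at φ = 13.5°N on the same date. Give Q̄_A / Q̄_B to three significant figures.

— Configuration A (φ=-41.3°):
cos H₀ = −tan(-41.3°) tan(-34.300°) = -0.5993, H₀ = 2.2134 rad.
Bracket: H₀ sin φ sin δ + cos φ cos δ sin H₀ = 2.2134×-0.66000×-0.56353 + 0.75126×0.82610×0.80053 = 0.823229 + 0.496822 = 1.320051.
Q̄ = (S₀/π) × [bracket] = (423/π) × 1.320051 = 177.74 W/m².
— Configuration B (φ=+13.5°):
cos H₀ = −tan(+13.5°) tan(-34.300°) = 0.1638, H₀ = 1.4063 rad.
Bracket: H₀ sin φ sin δ + cos φ cos δ sin H₀ = 1.4063×0.23345×-0.56353 + 0.97237×0.82610×0.98650 = -0.185007 + 0.792431 = 0.607424.
Q̄ = (S₀/π) × [bracket] = (423/π) × 0.607424 = 81.787 W/m².
Ratio Q̄_A / Q̄_B = 177.74 / 81.787 = 2.173.

Q̄_A / Q̄_B ≈ 2.17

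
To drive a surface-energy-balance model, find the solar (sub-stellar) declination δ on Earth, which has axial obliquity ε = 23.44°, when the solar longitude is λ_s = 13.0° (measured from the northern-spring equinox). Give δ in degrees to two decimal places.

sin δ = sin ε · sin λ_s = sin 23.44° × sin 13.0° = 0.089483.
δ = arcsin(0.089483) = +5.13°.

δ = +5.13°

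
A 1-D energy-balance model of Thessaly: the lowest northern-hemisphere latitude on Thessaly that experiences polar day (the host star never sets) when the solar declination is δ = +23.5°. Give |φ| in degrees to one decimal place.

Polar day requires cos H₀ = −tan φ tan δ ≤ −1, i.e. tan φ tan δ ≥ 1.
The boundary is |tan φ| · |tan δ| = 1, so |φ| = 90° − |δ| = 90° − 23.5° = 66.5° in the northern hemisphere.

|φ| = 66.5°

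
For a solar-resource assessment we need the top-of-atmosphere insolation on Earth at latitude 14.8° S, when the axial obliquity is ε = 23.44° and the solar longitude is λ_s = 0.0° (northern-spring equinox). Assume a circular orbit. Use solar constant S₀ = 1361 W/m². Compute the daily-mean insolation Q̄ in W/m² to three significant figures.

Q̄ ≈ 419 W/m²

Solar declination: sin δ = sin ε · sin λ_s = sin 23.44° × sin 0.0° = 0.00000, so δ = +0.000°.
cos H₀ = −tan(-14.8°) tan(+0.000°) = 0.0000, H₀ = 1.5708 rad.
Bracket: H₀ sin φ sin δ + cos φ cos δ sin H₀ = 1.5708×-0.25545×0.00000 + 0.96682×1.00000×1.00000 = -0.000000 + 0.966820 = 0.966820.
Q̄ = (S₀/π) × [bracket] = (1361/π) × 0.966820 = 418.8 W/m².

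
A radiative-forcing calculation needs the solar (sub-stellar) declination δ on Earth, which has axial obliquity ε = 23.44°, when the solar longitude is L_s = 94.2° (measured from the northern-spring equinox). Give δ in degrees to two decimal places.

δ = +23.37°

sin δ = sin ε · sin L_s = sin 23.44° × sin 94.2° = 0.396720.
δ = arcsin(0.396720) = +23.37°.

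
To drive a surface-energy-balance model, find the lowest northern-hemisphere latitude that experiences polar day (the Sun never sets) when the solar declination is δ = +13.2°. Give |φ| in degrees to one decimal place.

|φ| = 76.8°

Polar day requires cos H₀ = −tan φ tan δ ≤ −1, i.e. tan φ tan δ ≥ 1.
The boundary is |tan φ| · |tan δ| = 1, so |φ| = 90° − |δ| = 90° − 13.2° = 76.8° in the northern hemisphere.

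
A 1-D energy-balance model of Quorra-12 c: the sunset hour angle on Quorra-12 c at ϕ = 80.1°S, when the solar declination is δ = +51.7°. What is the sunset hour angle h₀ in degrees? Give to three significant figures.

h₀ = 0.00°

cos h₀ = −tan ϕ · tan δ = 7.2551 ≥ 1, so the host star never rises (polar night) and h₀ = 0.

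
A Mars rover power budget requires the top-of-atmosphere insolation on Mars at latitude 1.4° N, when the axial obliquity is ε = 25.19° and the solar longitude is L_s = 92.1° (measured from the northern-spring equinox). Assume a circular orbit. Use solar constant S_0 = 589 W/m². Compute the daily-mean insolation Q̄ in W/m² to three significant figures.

Solar declination: sin δ = sin ε · sin L_s = sin 25.19° × sin 92.1° = 0.42534, so δ = +25.172°.
cos h₀ = −tan(+1.4°) tan(+25.172°) = -0.0115, h₀ = 1.5823 rad.
Bracket: h₀ sin ϕ sin δ + cos ϕ cos δ sin h₀ = 1.5823×0.02443×0.42534 + 0.99970×0.90504×0.99993 = 0.016442 + 0.904705 = 0.921147.
Q̄ = (S_0/π) × [bracket] = (589/π) × 0.921147 = 172.7 W/m².

Q̄ ≈ 173 W/m²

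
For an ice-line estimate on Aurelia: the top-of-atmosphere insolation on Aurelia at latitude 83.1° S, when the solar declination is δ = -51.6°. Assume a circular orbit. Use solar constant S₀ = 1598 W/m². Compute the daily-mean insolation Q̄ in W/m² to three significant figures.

Q̄ ≈ 1.24e+03 W/m²

cos H₀ = −tan(-83.1°) tan(-51.600°) = -10.4260 ≤ −1 ⇒ polar day, H₀ = π.
Bracket: H₀ sin φ sin δ + cos φ cos δ sin H₀ = 3.1416×-0.99276×-0.78369 + 0.12014×0.62115×0.00000 = 2.444215 + 0.000000 = 2.444215.
Q̄ = (S₀/π) × [bracket] = (1598/π) × 2.444215 = 1243 W/m².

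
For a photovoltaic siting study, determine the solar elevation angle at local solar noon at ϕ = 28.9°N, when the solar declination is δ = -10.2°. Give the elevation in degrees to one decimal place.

At local noon the hour angle is zero, so the zenith angle equals |ϕ − δ| = |+28.9° − (-10.200°)| = 39.100°.
Elevation = 90° − 39.100° = 50.9°.

50.9°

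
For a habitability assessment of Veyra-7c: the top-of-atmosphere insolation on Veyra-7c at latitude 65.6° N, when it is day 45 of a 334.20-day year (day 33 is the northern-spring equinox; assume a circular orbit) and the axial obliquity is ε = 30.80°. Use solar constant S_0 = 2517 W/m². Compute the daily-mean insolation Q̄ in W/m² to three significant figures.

Solar longitude: L_s = 360° × (45 − 33)/334.20 = 12.926°.
sin δ = sin 30.80° × sin 12.926° = 0.11454, so δ = +6.577°.
cos h₀ = −tan(+65.6°) tan(+6.577°) = -0.2542, h₀ = 1.8278 rad.
Bracket: h₀ sin ϕ sin δ + cos ϕ cos δ sin h₀ = 1.8278×0.91068×0.11454 + 0.41310×0.99342×0.96716 = 0.190657 + 0.396905 = 0.587562.
Q̄ = (S_0/π) × [bracket] = (2517/π) × 0.587562 = 470.7 W/m².

Q̄ ≈ 471 W/m²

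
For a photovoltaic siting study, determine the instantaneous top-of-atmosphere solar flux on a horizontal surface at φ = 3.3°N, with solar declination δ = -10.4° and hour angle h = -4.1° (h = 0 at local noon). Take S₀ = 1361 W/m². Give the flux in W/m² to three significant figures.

1.32e+03 W/m²

cos θ_z = sin φ sin δ + cos φ cos δ cos h = -0.010391 + 0.979428 = 0.969037.
Flux = S₀ · cos θ_z = 1361 × 0.969037 = 1319 W/m².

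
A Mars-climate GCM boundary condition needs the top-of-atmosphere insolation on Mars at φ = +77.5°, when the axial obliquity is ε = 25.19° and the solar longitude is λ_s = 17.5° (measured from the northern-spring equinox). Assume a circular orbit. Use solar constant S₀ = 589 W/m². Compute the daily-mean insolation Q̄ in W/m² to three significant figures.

Solar declination: sin δ = sin ε · sin λ_s = sin 25.19° × sin 17.5° = 0.12799, so δ = +7.353°.
cos H₀ = −tan(+77.5°) tan(+7.353°) = -0.5821, H₀ = 2.1921 rad.
Bracket: H₀ sin φ sin δ + cos φ cos δ sin H₀ = 2.1921×0.97630×0.12799 + 0.21644×0.99178×0.81312 = 0.273917 + 0.174545 = 0.448462.
Q̄ = (S₀/π) × [bracket] = (589/π) × 0.448462 = 84.08 W/m².

Q̄ ≈ 84.1 W/m²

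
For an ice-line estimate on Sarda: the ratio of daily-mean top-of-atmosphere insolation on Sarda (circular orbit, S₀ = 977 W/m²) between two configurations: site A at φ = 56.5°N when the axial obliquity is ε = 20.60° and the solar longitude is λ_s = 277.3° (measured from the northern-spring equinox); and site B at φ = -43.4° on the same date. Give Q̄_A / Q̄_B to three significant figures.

Q̄_A / Q̄_B ≈ 0.131

— Configuration A (φ=+56.5°):
Solar declination: sin δ = sin ε · sin λ_s = sin 20.60° × sin 277.3° = -0.34899, so δ = -20.426°.
cos H₀ = −tan(+56.5°) tan(-20.426°) = 0.5626, H₀ = 0.9732 rad.
Bracket: H₀ sin φ sin δ + cos φ cos δ sin H₀ = 0.9732×0.83389×-0.34899 + 0.55194×0.93713×0.82670 = -0.283220 + 0.427602 = 0.144382.
Q̄ = (S₀/π) × [bracket] = (977/π) × 0.144382 = 44.901 W/m².
— Configuration B (φ=-43.4°):
cos H₀ = −tan(-43.4°) tan(-20.426°) = -0.3522, H₀ = 1.9307 rad.
Bracket: H₀ sin φ sin δ + cos φ cos δ sin H₀ = 1.9307×-0.68709×-0.34899 + 0.72657×0.93713×0.93594 = 0.462958 + 0.637273 = 1.100231.
Q̄ = (S₀/π) × [bracket] = (977/π) × 1.100231 = 342.16 W/m².
Ratio Q̄_A / Q̄_B = 44.901 / 342.16 = 0.1312.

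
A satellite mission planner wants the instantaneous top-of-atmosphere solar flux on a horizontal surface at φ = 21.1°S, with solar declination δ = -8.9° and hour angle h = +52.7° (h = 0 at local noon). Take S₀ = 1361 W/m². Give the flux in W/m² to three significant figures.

cos θ_z = sin φ sin δ + cos φ cos δ cos h = 0.055695 + 0.558552 = 0.614247.
Flux = S₀ · cos θ_z = 1361 × 0.614247 = 836.0 W/m².

836 W/m²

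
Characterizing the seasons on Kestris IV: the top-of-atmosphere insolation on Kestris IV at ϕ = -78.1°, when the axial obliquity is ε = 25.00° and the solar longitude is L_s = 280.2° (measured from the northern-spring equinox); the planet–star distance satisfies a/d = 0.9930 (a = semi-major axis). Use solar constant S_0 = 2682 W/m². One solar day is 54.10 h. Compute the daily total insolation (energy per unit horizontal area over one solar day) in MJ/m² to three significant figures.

Solar declination: sin δ = sin ε · sin L_s = sin 25.00° × sin 280.2° = -0.41594, so δ = -24.578°.
cos h₀ = −tan(-78.1°) tan(-24.578°) = -2.1704 ≤ −1 ⇒ polar day, h₀ = π.
Bracket: h₀ sin ϕ sin δ + cos ϕ cos δ sin h₀ = 3.1416×-0.97851×-0.41594 + 0.20620×0.90939×0.00000 = 1.278636 + 0.000000 = 1.278636.
Inverse-square distance factor (a/d)² = 0.9930² = 0.986049.
Q̄ = (S_0/π) × 0.986049 × [bracket] = (2682/π) × 0.986049 × 1.278636 = 1076.4 W/m².
Daily total = Q̄ × 54.10 h × 3600 s/h = 1076.4 × 54.10 × 3600 / 10⁶ = 209.6 MJ/m².

210 MJ/m²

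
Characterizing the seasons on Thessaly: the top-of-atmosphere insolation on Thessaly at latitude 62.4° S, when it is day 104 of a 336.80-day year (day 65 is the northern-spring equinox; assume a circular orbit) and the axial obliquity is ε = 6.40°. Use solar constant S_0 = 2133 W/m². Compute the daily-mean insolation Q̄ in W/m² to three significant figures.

Solar longitude: L_s = 360° × (104 − 65)/336.80 = 41.686°.
sin δ = sin 6.40° × sin 41.686° = 0.07413, so δ = +4.251°.
cos h₀ = −tan(-62.4°) tan(+4.251°) = 0.1422, h₀ = 1.4281 rad.
Bracket: h₀ sin ϕ sin δ + cos ϕ cos δ sin h₀ = 1.4281×-0.88620×0.07413 + 0.46330×0.99725×0.98984 = -0.093818 + 0.457332 = 0.363514.
Q̄ = (S_0/π) × [bracket] = (2133/π) × 0.363514 = 246.8 W/m².

Q̄ ≈ 247 W/m²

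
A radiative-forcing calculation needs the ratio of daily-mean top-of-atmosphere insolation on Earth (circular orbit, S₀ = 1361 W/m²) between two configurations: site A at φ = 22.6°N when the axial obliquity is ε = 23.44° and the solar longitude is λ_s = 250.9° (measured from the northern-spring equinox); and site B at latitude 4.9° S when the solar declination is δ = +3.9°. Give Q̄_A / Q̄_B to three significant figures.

— Configuration A (φ=+22.6°):
Solar declination: sin δ = sin ε · sin λ_s = sin 23.44° × sin 250.9° = -0.37589, so δ = -22.079°.
cos H₀ = −tan(+22.6°) tan(-22.079°) = 0.1689, H₀ = 1.4011 rad.
Bracket: H₀ sin φ sin δ + cos φ cos δ sin H₀ = 1.4011×0.38430×-0.37589 + 0.92321×0.92666×0.98564 = -0.202395 + 0.843217 = 0.640822.
Q̄ = (S₀/π) × [bracket] = (1361/π) × 0.640822 = 277.62 W/m².
— Configuration B (φ=-4.9°):
cos H₀ = −tan(-4.9°) tan(+3.900°) = 0.0058, H₀ = 1.5650 rad.
Bracket: H₀ sin φ sin δ + cos φ cos δ sin H₀ = 1.5650×-0.08542×0.06802 + 0.99635×0.99768×0.99998 = -0.009093 + 0.994019 = 0.984926.
Q̄ = (S₀/π) × [bracket] = (1361/π) × 0.984926 = 426.69 W/m².
Ratio Q̄_A / Q̄_B = 277.62 / 426.69 = 0.6506.

Q̄_A / Q̄_B ≈ 0.651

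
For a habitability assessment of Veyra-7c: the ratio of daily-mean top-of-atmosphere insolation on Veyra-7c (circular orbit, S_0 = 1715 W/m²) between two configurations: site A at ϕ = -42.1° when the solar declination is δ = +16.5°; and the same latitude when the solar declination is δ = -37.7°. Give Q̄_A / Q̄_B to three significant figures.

— Configuration A (ϕ=-42.1°):
cos h₀ = −tan(-42.1°) tan(+16.500°) = 0.2676, h₀ = 1.2998 rad.
Bracket: h₀ sin ϕ sin δ + cos ϕ cos δ sin h₀ = 1.2998×-0.67043×0.28402 + 0.74198×0.95882×0.96352 = -0.247502 + 0.685472 = 0.437970.
Q̄ = (S_0/π) × [bracket] = (1715/π) × 0.437970 = 239.09 W/m².
— Configuration B (ϕ=-42.1°):
cos h₀ = −tan(-42.1°) tan(-37.700°) = -0.6984, h₀ = 2.3439 rad.
Bracket: h₀ sin ϕ sin δ + cos ϕ cos δ sin h₀ = 2.3439×-0.67043×-0.61153 + 0.74198×0.79122×0.71575 = 0.960971 + 0.420195 = 1.381166.
Q̄ = (S_0/π) × [bracket] = (1715/π) × 1.381166 = 753.98 W/m².
Ratio Q̄_A / Q̄_B = 239.09 / 753.98 = 0.3171.

Q̄_A / Q̄_B ≈ 0.317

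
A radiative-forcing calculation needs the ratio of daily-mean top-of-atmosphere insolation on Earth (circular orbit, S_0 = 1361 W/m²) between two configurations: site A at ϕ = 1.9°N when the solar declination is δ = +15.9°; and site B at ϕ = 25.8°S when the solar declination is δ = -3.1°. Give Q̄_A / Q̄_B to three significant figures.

Q̄_A / Q̄_B ≈ 1.04

— Configuration A (ϕ=+1.9°):
cos h₀ = −tan(+1.9°) tan(+15.900°) = -0.0094, h₀ = 1.5802 rad.
Bracket: h₀ sin ϕ sin δ + cos ϕ cos δ sin h₀ = 1.5802×0.03316×0.27396 + 0.99945×0.96174×0.99996 = 0.014355 + 0.961173 = 0.975528.
Q̄ = (S_0/π) × [bracket] = (1361/π) × 0.975528 = 422.62 W/m².
— Configuration B (ϕ=-25.8°):
cos h₀ = −tan(-25.8°) tan(-3.100°) = -0.0262, h₀ = 1.5970 rad.
Bracket: h₀ sin ϕ sin δ + cos ϕ cos δ sin h₀ = 1.5970×-0.43523×-0.05408 + 0.90032×0.99854×0.99966 = 0.037589 + 0.898700 = 0.936289.
Q̄ = (S_0/π) × [bracket] = (1361/π) × 0.936289 = 405.62 W/m².
Ratio Q̄_A / Q̄_B = 422.62 / 405.62 = 1.042.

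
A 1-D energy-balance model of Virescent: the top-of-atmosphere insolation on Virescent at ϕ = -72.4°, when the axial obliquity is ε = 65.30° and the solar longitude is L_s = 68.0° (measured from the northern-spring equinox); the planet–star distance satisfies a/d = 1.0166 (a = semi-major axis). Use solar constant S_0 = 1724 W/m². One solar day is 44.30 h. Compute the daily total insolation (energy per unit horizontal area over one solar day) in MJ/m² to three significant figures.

0.00 MJ/m²

Solar declination: sin δ = sin ε · sin L_s = sin 65.30° × sin 68.0° = 0.84235, so δ = +57.390°.
cos h₀ = −tan(-72.4°) tan(+57.390°) = 4.9273 ≥ 1 ⇒ polar night, h₀ = 0 and Q̄ = 0.
Inverse-square distance factor (a/d)² = 1.0166² = 1.033476.
Daily total = Q̄ × 44.30 h × 3600 s/h = 0.00 MJ/m².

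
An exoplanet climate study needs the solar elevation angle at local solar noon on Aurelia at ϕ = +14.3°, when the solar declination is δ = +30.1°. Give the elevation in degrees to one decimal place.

At local noon the hour angle is zero, so the zenith angle equals |ϕ − δ| = |+14.3° − (+30.100°)| = 15.800°.
Elevation = 90° − 15.800° = 74.2°.

74.2°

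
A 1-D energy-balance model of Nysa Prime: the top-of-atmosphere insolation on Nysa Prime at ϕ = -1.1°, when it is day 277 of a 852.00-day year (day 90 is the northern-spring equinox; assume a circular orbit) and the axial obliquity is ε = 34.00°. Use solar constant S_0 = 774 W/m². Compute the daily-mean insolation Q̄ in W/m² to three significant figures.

Q̄ ≈ 202 W/m²

Solar longitude: L_s = 360° × (277 − 90)/852.00 = 79.014°.
sin δ = sin 34.00° × sin 79.014° = 0.54895, so δ = +33.295°.
cos h₀ = −tan(-1.1°) tan(+33.295°) = 0.0126, h₀ = 1.5582 rad.
Bracket: h₀ sin ϕ sin δ + cos ϕ cos δ sin h₀ = 1.5582×-0.01920×0.54895 + 0.99982×0.83586×0.99992 = -0.016423 + 0.835643 = 0.819220.
Q̄ = (S_0/π) × [bracket] = (774/π) × 0.819220 = 201.8 W/m².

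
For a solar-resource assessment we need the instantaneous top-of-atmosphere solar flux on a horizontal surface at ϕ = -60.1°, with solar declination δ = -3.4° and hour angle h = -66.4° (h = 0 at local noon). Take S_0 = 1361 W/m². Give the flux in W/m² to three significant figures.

341 W/m²

cos θ_z = sin ϕ sin δ + cos ϕ cos δ cos h = 0.051413 + 0.199218 = 0.250631.
Flux = S_0 · cos θ_z = 1361 × 0.250631 = 341.1 W/m².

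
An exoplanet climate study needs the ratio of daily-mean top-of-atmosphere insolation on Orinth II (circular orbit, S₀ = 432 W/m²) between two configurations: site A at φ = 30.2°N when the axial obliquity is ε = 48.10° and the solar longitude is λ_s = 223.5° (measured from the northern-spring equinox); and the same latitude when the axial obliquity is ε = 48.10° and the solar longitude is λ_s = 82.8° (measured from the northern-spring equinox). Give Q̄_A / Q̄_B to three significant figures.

Q̄_A / Q̄_B ≈ 0.297

— Configuration A (φ=+30.2°):
Solar declination: sin δ = sin ε · sin λ_s = sin 48.10° × sin 223.5° = -0.51235, so δ = -30.821°.
cos H₀ = −tan(+30.2°) tan(-30.821°) = 0.3472, H₀ = 1.2162 rad.
Bracket: H₀ sin φ sin δ + cos φ cos δ sin H₀ = 1.2162×0.50302×-0.51235 + 0.86427×0.85878×0.93778 = -0.313442 + 0.696037 = 0.382595.
Q̄ = (S₀/π) × [bracket] = (432/π) × 0.382595 = 52.611 W/m².
— Configuration B (φ=+30.2°):
Solar declination: sin δ = sin ε · sin λ_s = sin 48.10° × sin 82.8° = 0.73844, so δ = +47.599°.
cos H₀ = −tan(+30.2°) tan(+47.599°) = -0.6374, H₀ = 2.2619 rad.
Bracket: H₀ sin φ sin δ + cos φ cos δ sin H₀ = 2.2619×0.50302×0.73844 + 0.86427×0.67432×0.77056 = 0.840183 + 0.449078 = 1.289261.
Q̄ = (S₀/π) × [bracket] = (432/π) × 1.289261 = 177.29 W/m².
Ratio Q̄_A / Q̄_B = 52.611 / 177.29 = 0.2968.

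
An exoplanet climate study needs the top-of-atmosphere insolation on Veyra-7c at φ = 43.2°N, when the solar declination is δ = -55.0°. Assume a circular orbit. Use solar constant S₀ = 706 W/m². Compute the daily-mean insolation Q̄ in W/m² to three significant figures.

cos H₀ = −tan(+43.2°) tan(-55.000°) = 1.3411 ≥ 1 ⇒ polar night, H₀ = 0 and Q̄ = 0.

Q̄ ≈ 0.00 W/m²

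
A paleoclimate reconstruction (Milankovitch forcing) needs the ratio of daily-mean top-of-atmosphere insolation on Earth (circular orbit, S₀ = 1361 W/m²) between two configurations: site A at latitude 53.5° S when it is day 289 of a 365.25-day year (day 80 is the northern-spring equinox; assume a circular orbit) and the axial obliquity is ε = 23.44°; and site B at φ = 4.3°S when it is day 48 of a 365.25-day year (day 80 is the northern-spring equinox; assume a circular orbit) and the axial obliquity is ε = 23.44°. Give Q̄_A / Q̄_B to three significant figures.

— Configuration A (φ=-53.5°):
Solar longitude: λ_s = 360° × (289 − 80)/365.25 = 205.996°.
sin δ = sin 23.44° × sin 205.996° = -0.17435, so δ = -10.041°.
cos H₀ = −tan(-53.5°) tan(-10.041°) = -0.2393, H₀ = 1.8124 rad.
Bracket: H₀ sin φ sin δ + cos φ cos δ sin H₀ = 1.8124×-0.80386×-0.17435 + 0.59482×0.98468×0.97095 = 0.254013 + 0.568693 = 0.822706.
Q̄ = (S₀/π) × [bracket] = (1361/π) × 0.822706 = 356.41 W/m².
— Configuration B (φ=-4.3°):
Solar longitude: λ_s = 360° × (48 − 80)/365.25 = -31.540°, i.e. -31.540° + 360° = 328.460°.
sin δ = sin 23.44° × sin 328.460° = -0.20808, so δ = -12.010°.
cos H₀ = −tan(-4.3°) tan(-12.010°) = -0.0160, H₀ = 1.5868 rad.
Bracket: H₀ sin φ sin δ + cos φ cos δ sin H₀ = 1.5868×-0.07498×-0.20808 + 0.99719×0.97811×0.99987 = 0.024757 + 0.975235 = 0.999992.
Q̄ = (S₀/π) × [bracket] = (1361/π) × 0.999992 = 433.22 W/m².
Ratio Q̄_A / Q̄_B = 356.41 / 433.22 = 0.8227.

Q̄_A / Q̄_B ≈ 0.823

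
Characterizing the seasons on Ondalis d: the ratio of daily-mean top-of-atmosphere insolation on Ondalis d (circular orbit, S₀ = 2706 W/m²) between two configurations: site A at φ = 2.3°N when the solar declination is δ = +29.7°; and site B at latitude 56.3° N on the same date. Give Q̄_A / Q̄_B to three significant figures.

Q̄_A / Q̄_B ≈ 0.681

— Configuration A (φ=+2.3°):
cos H₀ = −tan(+2.3°) tan(+29.700°) = -0.0229, H₀ = 1.5937 rad.
Bracket: H₀ sin φ sin δ + cos φ cos δ sin H₀ = 1.5937×0.04013×0.49546 + 0.99919×0.86863×0.99974 = 0.031687 + 0.867701 = 0.899388.
Q̄ = (S₀/π) × [bracket] = (2706/π) × 0.899388 = 774.68 W/m².
— Configuration B (φ=+56.3°):
cos H₀ = −tan(+56.3°) tan(+29.700°) = -0.8553, H₀ = 2.5969 rad.
Bracket: H₀ sin φ sin δ + cos φ cos δ sin H₀ = 2.5969×0.83195×0.49546 + 0.55484×0.86863×0.51819 = 1.070437 + 0.249742 = 1.320179.
Q̄ = (S₀/π) × [bracket] = (2706/π) × 1.320179 = 1137.1 W/m².
Ratio Q̄_A / Q̄_B = 774.68 / 1137.1 = 0.6813.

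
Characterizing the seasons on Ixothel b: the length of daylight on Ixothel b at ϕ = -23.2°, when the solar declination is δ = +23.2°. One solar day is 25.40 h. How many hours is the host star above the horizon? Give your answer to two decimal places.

11.21 h

cos h₀ = −tan ϕ · tan δ = −tan(-23.2°) × tan(+23.200°) = 0.1837, so h₀ = 1.3860 rad = 79.41°.
Daylight = 2h₀/(2π) × 25.40 h = (1.3860/π) × 25.40 = 11.21 h.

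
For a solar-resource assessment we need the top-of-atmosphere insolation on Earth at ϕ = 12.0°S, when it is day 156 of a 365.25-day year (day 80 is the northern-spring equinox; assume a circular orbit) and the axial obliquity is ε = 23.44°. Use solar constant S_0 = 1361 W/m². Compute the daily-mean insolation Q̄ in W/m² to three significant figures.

Solar longitude: L_s = 360° × (156 − 80)/365.25 = 74.908°.
sin δ = sin 23.44° × sin 74.908° = 0.38407, so δ = +22.586°.
cos h₀ = −tan(-12.0°) tan(+22.586°) = 0.0884, h₀ = 1.4823 rad.
Bracket: h₀ sin ϕ sin δ + cos ϕ cos δ sin h₀ = 1.4823×-0.20791×0.38407 + 0.97815×0.92330×0.99608 = -0.118365 + 0.899586 = 0.781221.
Q̄ = (S_0/π) × [bracket] = (1361/π) × 0.781221 = 338.4 W/m².

Q̄ ≈ 338 W/m²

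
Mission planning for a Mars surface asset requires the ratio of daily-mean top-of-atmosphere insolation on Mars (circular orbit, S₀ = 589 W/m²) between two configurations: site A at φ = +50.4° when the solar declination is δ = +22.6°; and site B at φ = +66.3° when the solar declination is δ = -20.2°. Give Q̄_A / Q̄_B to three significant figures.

Q̄_A / Q̄_B ≈ 48.4

— Configuration A (φ=+50.4°):
cos H₀ = −tan(+50.4°) tan(+22.600°) = -0.5032, H₀ = 2.0981 rad.
Bracket: H₀ sin φ sin δ + cos φ cos δ sin H₀ = 2.0981×0.77051×0.38430 + 0.63742×0.92321×0.86419 = 0.621262 + 0.508552 = 1.129814.
Q̄ = (S₀/π) × [bracket] = (589/π) × 1.129814 = 211.82 W/m².
— Configuration B (φ=+66.3°):
cos H₀ = −tan(+66.3°) tan(-20.200°) = 0.8382, H₀ = 0.5769 rad.
Bracket: H₀ sin φ sin δ + cos φ cos δ sin H₀ = 0.5769×0.91566×-0.34530 + 0.40195×0.93849×0.54542 = -0.182403 + 0.205747 = 0.023344.
Q̄ = (S₀/π) × [bracket] = (589/π) × 0.023344 = 4.3766 W/m².
Ratio Q̄_A / Q̄_B = 211.82 / 4.3766 = 48.40.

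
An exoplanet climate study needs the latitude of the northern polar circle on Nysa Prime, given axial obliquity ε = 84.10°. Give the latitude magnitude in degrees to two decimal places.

5.90°

The polar circle is the lowest latitude that experiences at least one full rotation of continuous daylight at the northern-summer solstice; it lies at |φ| = 90° − ε = 90° − 84.10° = 5.90°.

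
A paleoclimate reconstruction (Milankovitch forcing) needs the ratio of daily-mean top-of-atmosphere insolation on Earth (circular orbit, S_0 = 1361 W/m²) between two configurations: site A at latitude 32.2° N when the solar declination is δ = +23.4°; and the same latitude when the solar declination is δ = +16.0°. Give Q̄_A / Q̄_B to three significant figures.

— Configuration A (ϕ=+32.2°):
cos h₀ = −tan(+32.2°) tan(+23.400°) = -0.2725, h₀ = 1.8468 rad.
Bracket: h₀ sin ϕ sin δ + cos ϕ cos δ sin h₀ = 1.8468×0.53288×0.39715 + 0.84619×0.91775×0.96215 = 0.390844 + 0.747197 = 1.138041.
Q̄ = (S_0/π) × [bracket] = (1361/π) × 1.138041 = 493.02 W/m².
— Configuration B (ϕ=+32.2°):
cos h₀ = −tan(+32.2°) tan(+16.000°) = -0.1806, h₀ = 1.7524 rad.
Bracket: h₀ sin ϕ sin δ + cos ϕ cos δ sin h₀ = 1.7524×0.53288×0.27564 + 0.84619×0.96126×0.98356 = 0.257398 + 0.800036 = 1.057434.
Q̄ = (S_0/π) × [bracket] = (1361/π) × 1.057434 = 458.10 W/m².
Ratio Q̄_A / Q̄_B = 493.02 / 458.10 = 1.076.

Q̄_A / Q̄_B ≈ 1.08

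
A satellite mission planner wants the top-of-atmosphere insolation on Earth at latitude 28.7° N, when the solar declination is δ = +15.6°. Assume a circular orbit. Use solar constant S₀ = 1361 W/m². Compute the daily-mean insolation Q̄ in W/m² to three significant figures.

cos H₀ = −tan(+28.7°) tan(+15.600°) = -0.1529, H₀ = 1.7243 rad.
Bracket: H₀ sin φ sin δ + cos φ cos δ sin H₀ = 1.7243×0.48022×0.26892 + 0.87715×0.96316×0.98825 = 0.222677 + 0.834909 = 1.057586.
Q̄ = (S₀/π) × [bracket] = (1361/π) × 1.057586 = 458.2 W/m².

Q̄ ≈ 458 W/m²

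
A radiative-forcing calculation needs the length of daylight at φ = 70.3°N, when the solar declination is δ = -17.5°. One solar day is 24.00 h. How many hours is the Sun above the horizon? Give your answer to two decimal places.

3.77 h

cos H₀ = −tan φ · tan δ = −tan(+70.3°) × tan(-17.500°) = 0.8806, so H₀ = 0.4937 rad = 28.29°.
Daylight = 2H₀/(2π) × 24.00 h = (0.4937/π) × 24.00 = 3.77 h.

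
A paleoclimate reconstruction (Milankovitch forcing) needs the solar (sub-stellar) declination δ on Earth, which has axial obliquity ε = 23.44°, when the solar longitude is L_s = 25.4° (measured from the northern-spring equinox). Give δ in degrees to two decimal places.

δ = +9.82°

sin δ = sin ε · sin L_s = sin 23.44° × sin 25.4° = 0.170625.
δ = arcsin(0.170625) = +9.82°.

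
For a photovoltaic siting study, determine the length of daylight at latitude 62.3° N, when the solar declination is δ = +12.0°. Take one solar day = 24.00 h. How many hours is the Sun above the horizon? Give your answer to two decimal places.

cos h₀ = −tan ϕ · tan δ = −tan(+62.3°) × tan(+12.000°) = -0.4049, so h₀ = 1.9876 rad = 113.88°.
Daylight = 2h₀/(2π) × 24.00 h = (1.9876/π) × 24.00 = 15.18 h.

15.18 h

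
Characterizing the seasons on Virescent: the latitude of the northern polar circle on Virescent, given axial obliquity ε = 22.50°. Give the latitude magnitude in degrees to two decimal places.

67.50°

The polar circle is the lowest latitude that experiences at least one full rotation of continuous daylight at the northern-summer solstice; it lies at |φ| = 90° − ε = 90° − 22.50° = 67.50°.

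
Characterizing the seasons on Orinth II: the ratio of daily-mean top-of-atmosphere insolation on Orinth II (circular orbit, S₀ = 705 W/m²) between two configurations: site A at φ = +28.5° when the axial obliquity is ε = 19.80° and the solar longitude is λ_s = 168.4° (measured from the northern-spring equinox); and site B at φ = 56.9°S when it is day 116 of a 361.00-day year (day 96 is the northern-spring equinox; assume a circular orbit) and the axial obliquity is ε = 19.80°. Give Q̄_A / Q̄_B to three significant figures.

Q̄_A / Q̄_B ≈ 2.33

— Configuration A (φ=+28.5°):
Solar declination: sin δ = sin ε · sin λ_s = sin 19.80° × sin 168.4° = 0.06811, so δ = +3.906°.
cos H₀ = −tan(+28.5°) tan(+3.906°) = -0.0371, H₀ = 1.6079 rad.
Bracket: H₀ sin φ sin δ + cos φ cos δ sin H₀ = 1.6079×0.47716×0.06811 + 0.87882×0.99768×0.99931 = 0.052256 + 0.876176 = 0.928432.
Q̄ = (S₀/π) × [bracket] = (705/π) × 0.928432 = 208.35 W/m².
— Configuration B (φ=-56.9°):
Solar longitude: λ_s = 360° × (116 − 96)/361.00 = 19.945°.
sin δ = sin 19.80° × sin 19.945° = 0.11555, so δ = +6.635°.
cos H₀ = −tan(-56.9°) tan(+6.635°) = 0.1784, H₀ = 1.3914 rad.
Bracket: H₀ sin φ sin δ + cos φ cos δ sin H₀ = 1.3914×-0.83772×0.11555 + 0.54610×0.99330×0.98395 = -0.134685 + 0.533735 = 0.399050.
Q̄ = (S₀/π) × [bracket] = (705/π) × 0.399050 = 89.550 W/m².
Ratio Q̄_A / Q̄_B = 208.35 / 89.550 = 2.327.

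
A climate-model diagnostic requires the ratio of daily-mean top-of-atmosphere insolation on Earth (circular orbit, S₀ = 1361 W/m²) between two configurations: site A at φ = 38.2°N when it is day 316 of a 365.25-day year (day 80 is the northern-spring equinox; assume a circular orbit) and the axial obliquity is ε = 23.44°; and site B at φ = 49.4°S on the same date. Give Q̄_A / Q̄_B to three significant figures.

Q̄_A / Q̄_B ≈ 0.446

— Configuration A (φ=+38.2°):
Solar longitude: λ_s = 360° × (316 − 80)/365.25 = 232.608°.
sin δ = sin 23.44° × sin 232.608° = -0.31604, so δ = -18.424°.
cos H₀ = −tan(+38.2°) tan(-18.424°) = 0.2621, H₀ = 1.3056 rad.
Bracket: H₀ sin φ sin δ + cos φ cos δ sin H₀ = 1.3056×0.61841×-0.31604 + 0.78586×0.94875×0.96503 = -0.255169 + 0.719512 = 0.464343.
Q̄ = (S₀/π) × [bracket] = (1361/π) × 0.464343 = 201.16 W/m².
— Configuration B (φ=-49.4°):
cos H₀ = −tan(-49.4°) tan(-18.424°) = -0.3887, H₀ = 1.9700 rad.
Bracket: H₀ sin φ sin δ + cos φ cos δ sin H₀ = 1.9700×-0.75927×-0.31604 + 0.65077×0.94875×0.92138 = 0.472721 + 0.568877 = 1.041598.
Q̄ = (S₀/π) × [bracket] = (1361/π) × 1.041598 = 451.24 W/m².
Ratio Q̄_A / Q̄_B = 201.16 / 451.24 = 0.4458.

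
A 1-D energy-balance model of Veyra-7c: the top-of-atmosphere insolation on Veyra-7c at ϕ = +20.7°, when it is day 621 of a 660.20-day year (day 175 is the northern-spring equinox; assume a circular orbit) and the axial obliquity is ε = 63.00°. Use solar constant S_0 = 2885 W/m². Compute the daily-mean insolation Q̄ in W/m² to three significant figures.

Q̄ ≈ 181 W/m²

Solar longitude: L_s = 360° × (621 − 175)/660.20 = 243.199°.
sin δ = sin 63.00° × sin 243.199° = -0.79529, so δ = -52.683°.
cos h₀ = −tan(+20.7°) tan(-52.683°) = 0.4957, h₀ = 1.0521 rad.
Bracket: h₀ sin ϕ sin δ + cos ϕ cos δ sin h₀ = 1.0521×0.35347×-0.79529 + 0.93544×0.60623×0.86848 = -0.295757 + 0.492508 = 0.196751.
Q̄ = (S_0/π) × [bracket] = (2885/π) × 0.196751 = 180.7 W/m².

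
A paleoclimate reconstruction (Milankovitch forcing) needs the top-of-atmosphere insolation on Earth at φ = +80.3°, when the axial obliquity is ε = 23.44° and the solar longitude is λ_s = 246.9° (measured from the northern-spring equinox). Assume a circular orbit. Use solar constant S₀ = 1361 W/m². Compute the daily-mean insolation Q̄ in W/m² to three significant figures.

Q̄ ≈ 0.00 W/m²

Solar declination: sin δ = sin ε · sin λ_s = sin 23.44° × sin 246.9° = -0.36589, so δ = -21.463°.
cos H₀ = −tan(+80.3°) tan(-21.463°) = 2.3001 ≥ 1 ⇒ polar night, H₀ = 0 and Q̄ = 0.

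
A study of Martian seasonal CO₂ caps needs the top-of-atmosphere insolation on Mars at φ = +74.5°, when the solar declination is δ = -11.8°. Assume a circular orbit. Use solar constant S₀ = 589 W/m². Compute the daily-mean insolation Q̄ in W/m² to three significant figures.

cos H₀ = −tan(+74.5°) tan(-11.800°) = 0.7533, H₀ = 0.7177 rad.
Bracket: H₀ sin φ sin δ + cos φ cos δ sin H₀ = 0.7177×0.96363×-0.20450 + 0.26724×0.97887×0.65767 = -0.141432 + 0.172042 = 0.030610.
Q̄ = (S₀/π) × [bracket] = (589/π) × 0.030610 = 5.739 W/m².

Q̄ ≈ 5.74 W/m²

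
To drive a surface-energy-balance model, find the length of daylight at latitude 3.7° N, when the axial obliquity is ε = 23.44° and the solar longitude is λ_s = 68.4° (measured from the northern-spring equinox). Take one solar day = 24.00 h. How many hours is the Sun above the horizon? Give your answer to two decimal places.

Solar declination: sin δ = sin ε · sin λ_s = sin 23.44° × sin 68.4° = 0.36985, so δ = +21.707°.
cos H₀ = −tan φ · tan δ = −tan(+3.7°) × tan(+21.707°) = -0.0257, so H₀ = 1.5965 rad = 91.48°.
Daylight = 2H₀/(2π) × 24.00 h = (1.5965/π) × 24.00 = 12.20 h.

12.20 h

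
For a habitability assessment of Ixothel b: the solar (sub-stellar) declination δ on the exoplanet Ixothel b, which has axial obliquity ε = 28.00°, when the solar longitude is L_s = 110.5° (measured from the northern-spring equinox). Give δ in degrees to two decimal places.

sin δ = sin ε · sin L_s = sin 28.00° × sin 110.5° = 0.439741.
δ = arcsin(0.439741) = +26.09°.

δ = +26.09°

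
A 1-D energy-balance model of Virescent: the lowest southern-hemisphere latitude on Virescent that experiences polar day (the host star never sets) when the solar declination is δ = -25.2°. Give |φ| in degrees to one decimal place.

|φ| = 64.8°

Polar day requires cos H₀ = −tan φ tan δ ≤ −1, i.e. tan φ tan δ ≥ 1.
The boundary is |tan φ| · |tan δ| = 1, so |φ| = 90° − |δ| = 90° − 25.2° = 64.8° in the southern hemisphere.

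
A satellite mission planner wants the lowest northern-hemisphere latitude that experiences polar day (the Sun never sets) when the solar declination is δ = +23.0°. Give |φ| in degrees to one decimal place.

Polar day requires cos H₀ = −tan φ tan δ ≤ −1, i.e. tan φ tan δ ≥ 1.
The boundary is |tan φ| · |tan δ| = 1, so |φ| = 90° − |δ| = 90° − 23.0° = 67.0° in the northern hemisphere.

|φ| = 67.0°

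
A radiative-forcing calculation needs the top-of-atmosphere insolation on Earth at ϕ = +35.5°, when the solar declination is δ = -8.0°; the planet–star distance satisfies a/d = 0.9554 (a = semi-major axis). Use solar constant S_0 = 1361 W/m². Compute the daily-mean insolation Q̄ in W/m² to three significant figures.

cos h₀ = −tan(+35.5°) tan(-8.000°) = 0.1002, h₀ = 1.4704 rad.
Bracket: h₀ sin ϕ sin δ + cos ϕ cos δ sin h₀ = 1.4704×0.58070×-0.13917 + 0.81412×0.99027×0.99496 = -0.118832 + 0.802135 = 0.683303.
Inverse-square distance factor (a/d)² = 0.9554² = 0.912789.
Q̄ = (S_0/π) × 0.912789 × [bracket] = (1361/π) × 0.912789 × 0.683303 = 270.2 W/m².

Q̄ ≈ 270 W/m²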